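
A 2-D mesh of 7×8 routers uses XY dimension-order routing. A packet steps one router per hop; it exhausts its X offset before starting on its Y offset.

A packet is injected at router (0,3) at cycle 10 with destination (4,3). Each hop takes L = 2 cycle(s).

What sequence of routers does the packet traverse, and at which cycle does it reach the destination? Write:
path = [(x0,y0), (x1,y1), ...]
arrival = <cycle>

src (0,3)  cyc=10
E→(1,3)  cyc=12
E→(2,3)  cyc=14
E→(3,3)  cyc=16
E→(4,3)  cyc=18

path = [(0,3), (1,3), (2,3), (3,3), (4,3)]
arrival = 18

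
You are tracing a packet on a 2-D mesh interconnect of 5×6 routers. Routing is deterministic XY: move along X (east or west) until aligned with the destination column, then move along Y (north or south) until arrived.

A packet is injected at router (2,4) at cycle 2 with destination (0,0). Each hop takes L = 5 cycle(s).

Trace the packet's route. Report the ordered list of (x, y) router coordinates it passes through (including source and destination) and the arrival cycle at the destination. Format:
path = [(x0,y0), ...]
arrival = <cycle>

path = [(2,4), (1,4), (0,4), (0,3), (0,2), (0,1), (0,0)]
arrival = 32

[0] x=2 y=4 t=2
[1] x=1 y=4 t=7 →W
[2] x=0 y=4 t=12 →W
[3] x=0 y=3 t=17 →S
[4] x=0 y=2 t=22 →S
[5] x=0 y=1 t=27 →S
[6] x=0 y=0 t=32 →S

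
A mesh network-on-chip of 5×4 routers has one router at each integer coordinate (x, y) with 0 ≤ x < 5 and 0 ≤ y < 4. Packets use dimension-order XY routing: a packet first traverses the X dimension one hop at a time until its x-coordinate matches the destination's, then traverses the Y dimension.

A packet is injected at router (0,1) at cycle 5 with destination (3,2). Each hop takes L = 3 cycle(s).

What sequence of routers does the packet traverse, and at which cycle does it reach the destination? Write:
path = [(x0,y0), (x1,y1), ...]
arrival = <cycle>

t=5: at (0,1)
t=8: at (1,1) after E
t=11: at (2,1) after E
t=14: at (3,1) after E
t=17: at (3,2) after N

path = [(0,1), (1,1), (2,1), (3,1), (3,2)]
arrival = 17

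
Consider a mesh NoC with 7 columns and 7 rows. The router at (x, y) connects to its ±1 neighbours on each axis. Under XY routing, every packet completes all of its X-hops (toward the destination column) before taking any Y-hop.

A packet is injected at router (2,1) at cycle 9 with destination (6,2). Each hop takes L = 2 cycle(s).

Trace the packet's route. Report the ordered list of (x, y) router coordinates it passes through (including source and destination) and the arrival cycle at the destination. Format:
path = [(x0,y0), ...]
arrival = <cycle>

path = [(2,1), (3,1), (4,1), (5,1), (6,1), (6,2)]
arrival = 19

src (2,1)  cyc=9
E→(3,1)  cyc=11
E→(4,1)  cyc=13
E→(5,1)  cyc=15
E→(6,1)  cyc=17
N→(6,2)  cyc=19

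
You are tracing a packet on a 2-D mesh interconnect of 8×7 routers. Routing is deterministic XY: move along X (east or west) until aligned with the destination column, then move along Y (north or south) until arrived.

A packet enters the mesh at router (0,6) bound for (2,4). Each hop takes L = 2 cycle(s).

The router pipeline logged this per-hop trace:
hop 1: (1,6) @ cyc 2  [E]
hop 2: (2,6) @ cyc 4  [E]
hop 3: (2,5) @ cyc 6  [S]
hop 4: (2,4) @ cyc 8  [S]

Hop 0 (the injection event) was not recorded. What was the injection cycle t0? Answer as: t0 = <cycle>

t0 = 0

cyc[1] = 2 and cyc[k] = t0 + k·L for every k.
Therefore t0 = 2 − L = 0.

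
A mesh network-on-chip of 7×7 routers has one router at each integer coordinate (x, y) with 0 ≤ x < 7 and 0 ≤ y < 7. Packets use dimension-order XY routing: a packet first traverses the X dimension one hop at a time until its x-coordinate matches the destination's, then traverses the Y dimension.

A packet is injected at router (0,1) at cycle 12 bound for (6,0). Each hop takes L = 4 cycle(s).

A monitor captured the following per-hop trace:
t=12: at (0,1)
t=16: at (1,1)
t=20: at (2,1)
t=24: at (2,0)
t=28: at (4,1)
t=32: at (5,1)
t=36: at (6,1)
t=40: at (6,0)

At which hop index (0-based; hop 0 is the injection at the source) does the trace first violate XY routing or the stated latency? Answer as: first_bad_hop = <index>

check 1→ d=(1,0) cyc+4: ok
check 2→ d=(1,0) cyc+4: ok
check 3→ d=(0,-1) cyc+4: BAD: Y-move but x=2≠6

first_bad_hop = 3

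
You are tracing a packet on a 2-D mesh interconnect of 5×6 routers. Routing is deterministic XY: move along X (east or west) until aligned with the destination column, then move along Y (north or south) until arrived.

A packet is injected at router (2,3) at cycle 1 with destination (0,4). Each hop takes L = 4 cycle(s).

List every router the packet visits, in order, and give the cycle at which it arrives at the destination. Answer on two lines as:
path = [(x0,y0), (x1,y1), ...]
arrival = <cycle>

path = [(2,3), (1,3), (0,3), (0,4)]
arrival = 13

src (2,3)  cyc=1
W→(1,3)  cyc=5
W→(0,3)  cyc=9
N→(0,4)  cyc=13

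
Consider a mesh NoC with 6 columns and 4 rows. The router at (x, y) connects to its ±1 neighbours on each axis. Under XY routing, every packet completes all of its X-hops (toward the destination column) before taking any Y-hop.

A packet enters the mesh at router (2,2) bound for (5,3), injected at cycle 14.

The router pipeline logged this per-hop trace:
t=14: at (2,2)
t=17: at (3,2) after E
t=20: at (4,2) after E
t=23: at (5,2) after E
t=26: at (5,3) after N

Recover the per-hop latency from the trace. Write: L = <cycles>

cyc[1] − cyc[0] = 17 − 14 = 3.
Per-hop latency L = Δcyc = 3.

L = 3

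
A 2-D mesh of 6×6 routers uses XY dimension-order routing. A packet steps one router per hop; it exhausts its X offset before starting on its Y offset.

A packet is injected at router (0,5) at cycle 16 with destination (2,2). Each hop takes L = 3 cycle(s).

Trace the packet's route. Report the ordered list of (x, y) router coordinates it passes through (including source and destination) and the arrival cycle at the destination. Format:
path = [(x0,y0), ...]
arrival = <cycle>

path = [(0,5), (1,5), (2,5), (2,4), (2,3), (2,2)]
arrival = 31

#0 — 0,5 | c16
#1 — 1,5 | c19 | E
#2 — 2,5 | c22 | E
#3 — 2,4 | c25 | S
#4 — 2,3 | c28 | S
#5 — 2,2 | c31 | S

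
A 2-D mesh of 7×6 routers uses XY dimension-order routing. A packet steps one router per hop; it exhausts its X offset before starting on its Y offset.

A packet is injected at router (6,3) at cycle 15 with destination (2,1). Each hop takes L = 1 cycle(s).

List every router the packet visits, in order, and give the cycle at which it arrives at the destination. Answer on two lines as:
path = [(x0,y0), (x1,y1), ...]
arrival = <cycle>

src (6,3)  cyc=15
W→(5,3)  cyc=16
W→(4,3)  cyc=17
W→(3,3)  cyc=18
W→(2,3)  cyc=19
S→(2,2)  cyc=20
S→(2,1)  cyc=21

path = [(6,3), (5,3), (4,3), (3,3), (2,3), (2,2), (2,1)]
arrival = 21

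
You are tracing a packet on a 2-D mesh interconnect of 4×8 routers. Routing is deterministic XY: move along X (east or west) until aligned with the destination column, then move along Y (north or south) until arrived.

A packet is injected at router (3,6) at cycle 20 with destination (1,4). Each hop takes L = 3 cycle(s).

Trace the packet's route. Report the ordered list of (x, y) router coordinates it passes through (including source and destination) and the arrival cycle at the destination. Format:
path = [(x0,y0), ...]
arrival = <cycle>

[0] x=3 y=6 t=20
[1] x=2 y=6 t=23 →W
[2] x=1 y=6 t=26 →W
[3] x=1 y=5 t=29 →S
[4] x=1 y=4 t=32 →S

path = [(3,6), (2,6), (1,6), (1,5), (1,4)]
arrival = 32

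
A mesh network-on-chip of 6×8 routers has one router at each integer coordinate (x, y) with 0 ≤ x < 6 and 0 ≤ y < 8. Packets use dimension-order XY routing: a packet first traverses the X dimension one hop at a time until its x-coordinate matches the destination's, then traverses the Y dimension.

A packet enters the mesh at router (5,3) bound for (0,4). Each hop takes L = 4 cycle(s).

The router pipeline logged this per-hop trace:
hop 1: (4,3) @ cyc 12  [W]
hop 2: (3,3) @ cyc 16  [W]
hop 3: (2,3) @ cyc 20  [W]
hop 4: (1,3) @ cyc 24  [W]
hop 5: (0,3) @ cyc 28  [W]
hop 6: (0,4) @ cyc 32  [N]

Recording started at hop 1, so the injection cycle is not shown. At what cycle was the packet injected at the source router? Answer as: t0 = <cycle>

At hop 1 the cycle is 12; in general cyc_k = t0 + kL.
So t0 = 12 − 1·4 = 8.

t0 = 8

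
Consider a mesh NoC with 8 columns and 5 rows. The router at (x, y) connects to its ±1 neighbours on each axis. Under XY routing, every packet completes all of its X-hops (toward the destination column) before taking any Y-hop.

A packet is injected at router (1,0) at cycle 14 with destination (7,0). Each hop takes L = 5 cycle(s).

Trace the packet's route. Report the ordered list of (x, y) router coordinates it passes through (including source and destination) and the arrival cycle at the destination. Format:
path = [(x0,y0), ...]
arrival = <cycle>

path = [(1,0), (2,0), (3,0), (4,0), (5,0), (6,0), (7,0)]
arrival = 44

  0. router=(1,0) cycle=14 (inject)
  1. router=(2,0) cycle=19 dir=E
  2. router=(3,0) cycle=24 dir=E
  3. router=(4,0) cycle=29 dir=E
  4. router=(5,0) cycle=34 dir=E
  5. router=(6,0) cycle=39 dir=E
  6. router=(7,0) cycle=44 dir=E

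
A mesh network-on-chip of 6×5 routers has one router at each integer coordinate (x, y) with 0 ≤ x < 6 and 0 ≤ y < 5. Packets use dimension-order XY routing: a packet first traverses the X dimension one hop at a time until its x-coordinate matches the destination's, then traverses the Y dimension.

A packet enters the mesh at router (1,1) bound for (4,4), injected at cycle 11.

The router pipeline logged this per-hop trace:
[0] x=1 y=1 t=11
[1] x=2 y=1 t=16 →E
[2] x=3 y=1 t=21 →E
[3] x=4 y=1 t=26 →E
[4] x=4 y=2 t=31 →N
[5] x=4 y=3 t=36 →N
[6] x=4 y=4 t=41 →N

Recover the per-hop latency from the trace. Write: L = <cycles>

L = 5

From hop 0 (11) to hop 1 (16): +5 cycles.
One hop costs L cycles, so L = 5.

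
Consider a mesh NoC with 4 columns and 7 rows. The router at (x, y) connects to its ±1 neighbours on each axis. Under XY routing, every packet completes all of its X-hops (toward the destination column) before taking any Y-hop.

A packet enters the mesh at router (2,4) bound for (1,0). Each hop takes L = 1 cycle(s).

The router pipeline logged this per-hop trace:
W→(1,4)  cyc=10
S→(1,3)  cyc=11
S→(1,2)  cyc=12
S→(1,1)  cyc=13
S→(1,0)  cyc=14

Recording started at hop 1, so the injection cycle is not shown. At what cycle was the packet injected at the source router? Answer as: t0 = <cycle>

t0 = 9

cyc[1] = 10 and cyc[k] = t0 + k·L for every k.
Therefore t0 = 10 − L = 9.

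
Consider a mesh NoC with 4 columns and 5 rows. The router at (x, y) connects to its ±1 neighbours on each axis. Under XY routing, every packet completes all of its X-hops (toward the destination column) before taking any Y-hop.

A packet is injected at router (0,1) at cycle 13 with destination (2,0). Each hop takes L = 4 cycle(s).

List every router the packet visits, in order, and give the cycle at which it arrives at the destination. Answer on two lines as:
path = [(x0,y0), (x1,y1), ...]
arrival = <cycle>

hop 0: (0,1) @ cyc 13
hop 1: (1,1) @ cyc 17  [E]
hop 2: (2,1) @ cyc 21  [E]
hop 3: (2,0) @ cyc 25  [S]

path = [(0,1), (1,1), (2,1), (2,0)]
arrival = 25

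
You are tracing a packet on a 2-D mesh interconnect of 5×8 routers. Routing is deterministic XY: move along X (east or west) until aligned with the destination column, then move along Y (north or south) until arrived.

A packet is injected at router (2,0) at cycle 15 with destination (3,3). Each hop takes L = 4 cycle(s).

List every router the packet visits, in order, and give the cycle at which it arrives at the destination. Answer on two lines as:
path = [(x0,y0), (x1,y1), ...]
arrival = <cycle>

path = [(2,0), (3,0), (3,1), (3,2), (3,3)]
arrival = 31

  0. router=(2,0) cycle=15 (inject)
  1. router=(3,0) cycle=19 dir=E
  2. router=(3,1) cycle=23 dir=N
  3. router=(3,2) cycle=27 dir=N
  4. router=(3,3) cycle=31 dir=N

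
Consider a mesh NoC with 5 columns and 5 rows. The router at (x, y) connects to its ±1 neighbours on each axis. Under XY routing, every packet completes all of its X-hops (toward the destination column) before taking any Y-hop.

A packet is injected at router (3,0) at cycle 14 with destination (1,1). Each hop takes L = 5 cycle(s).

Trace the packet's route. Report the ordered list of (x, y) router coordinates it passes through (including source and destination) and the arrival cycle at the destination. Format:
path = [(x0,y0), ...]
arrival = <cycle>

path = [(3,0), (2,0), (1,0), (1,1)]
arrival = 29

#0 — 3,0 | c14
#1 — 2,0 | c19 | W
#2 — 1,0 | c24 | W
#3 — 1,1 | c29 | N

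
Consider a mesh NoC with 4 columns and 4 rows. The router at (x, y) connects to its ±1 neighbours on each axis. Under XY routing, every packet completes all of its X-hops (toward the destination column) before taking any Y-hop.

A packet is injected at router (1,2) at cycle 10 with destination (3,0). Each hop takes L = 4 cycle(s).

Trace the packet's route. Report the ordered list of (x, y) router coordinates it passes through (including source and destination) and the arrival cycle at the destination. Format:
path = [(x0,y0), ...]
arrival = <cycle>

#0 — 1,2 | c10
#1 — 2,2 | c14 | E
#2 — 3,2 | c18 | E
#3 — 3,1 | c22 | S
#4 — 3,0 | c26 | S

path = [(1,2), (2,2), (3,2), (3,1), (3,0)]
arrival = 26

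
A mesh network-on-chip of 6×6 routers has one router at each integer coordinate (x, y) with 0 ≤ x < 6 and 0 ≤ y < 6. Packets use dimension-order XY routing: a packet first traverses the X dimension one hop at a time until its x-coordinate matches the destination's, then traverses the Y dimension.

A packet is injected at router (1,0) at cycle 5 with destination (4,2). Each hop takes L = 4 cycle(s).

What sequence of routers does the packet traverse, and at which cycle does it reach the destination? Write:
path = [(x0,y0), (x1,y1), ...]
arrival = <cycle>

path = [(1,0), (2,0), (3,0), (4,0), (4,1), (4,2)]
arrival = 25

[0] x=1 y=0 t=5
[1] x=2 y=0 t=9 →E
[2] x=3 y=0 t=13 →E
[3] x=4 y=0 t=17 →E
[4] x=4 y=1 t=21 →N
[5] x=4 y=2 t=25 →N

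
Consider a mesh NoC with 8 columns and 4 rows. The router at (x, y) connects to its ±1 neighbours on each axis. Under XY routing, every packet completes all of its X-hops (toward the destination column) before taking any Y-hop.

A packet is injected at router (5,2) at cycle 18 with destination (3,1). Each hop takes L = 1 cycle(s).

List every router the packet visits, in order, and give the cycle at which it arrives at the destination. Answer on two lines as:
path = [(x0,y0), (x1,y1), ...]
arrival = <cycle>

path = [(5,2), (4,2), (3,2), (3,1)]
arrival = 21

[0] x=5 y=2 t=18
[1] x=4 y=2 t=19 →W
[2] x=3 y=2 t=20 →W
[3] x=3 y=1 t=21 →S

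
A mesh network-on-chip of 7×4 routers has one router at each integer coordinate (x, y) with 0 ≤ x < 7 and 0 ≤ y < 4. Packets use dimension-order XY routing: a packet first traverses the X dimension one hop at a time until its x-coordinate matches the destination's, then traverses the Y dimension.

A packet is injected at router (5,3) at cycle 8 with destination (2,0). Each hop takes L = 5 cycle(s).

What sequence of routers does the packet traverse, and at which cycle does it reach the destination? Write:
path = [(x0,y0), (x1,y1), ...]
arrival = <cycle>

[0] x=5 y=3 t=8
[1] x=4 y=3 t=13 →W
[2] x=3 y=3 t=18 →W
[3] x=2 y=3 t=23 →W
[4] x=2 y=2 t=28 →S
[5] x=2 y=1 t=33 →S
[6] x=2 y=0 t=38 →S

path = [(5,3), (4,3), (3,3), (2,3), (2,2), (2,1), (2,0)]
arrival = 38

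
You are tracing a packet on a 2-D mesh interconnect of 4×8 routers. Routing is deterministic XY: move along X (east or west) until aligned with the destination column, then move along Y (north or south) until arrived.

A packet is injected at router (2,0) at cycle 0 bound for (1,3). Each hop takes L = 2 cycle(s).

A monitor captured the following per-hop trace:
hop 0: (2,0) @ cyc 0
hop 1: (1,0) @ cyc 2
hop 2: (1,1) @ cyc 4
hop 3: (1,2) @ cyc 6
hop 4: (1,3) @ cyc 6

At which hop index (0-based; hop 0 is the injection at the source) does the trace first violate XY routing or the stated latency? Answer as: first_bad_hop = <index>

first_bad_hop = 4

  1: Δx=-1 Δy=+0 Δt=2 [ok]
  2: Δx=+0 Δy=+1 Δt=2 [ok]
  3: Δx=+0 Δy=+1 Δt=2 [ok]
  4: Δx=+0 Δy=+1 Δt=0 [BAD: Δcyc=0≠L]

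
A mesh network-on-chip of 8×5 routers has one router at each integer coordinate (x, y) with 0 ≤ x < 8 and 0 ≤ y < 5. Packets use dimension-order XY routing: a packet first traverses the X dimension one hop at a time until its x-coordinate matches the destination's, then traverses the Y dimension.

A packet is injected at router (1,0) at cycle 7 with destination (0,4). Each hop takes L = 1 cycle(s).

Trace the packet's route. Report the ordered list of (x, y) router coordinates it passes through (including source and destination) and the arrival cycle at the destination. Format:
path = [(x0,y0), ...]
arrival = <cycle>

hop 0: (1,0) @ cyc 7
hop 1: (0,0) @ cyc 8  [W]
hop 2: (0,1) @ cyc 9  [N]
hop 3: (0,2) @ cyc 10  [N]
hop 4: (0,3) @ cyc 11  [N]
hop 5: (0,4) @ cyc 12  [N]

path = [(1,0), (0,0), (0,1), (0,2), (0,3), (0,4)]
arrival = 12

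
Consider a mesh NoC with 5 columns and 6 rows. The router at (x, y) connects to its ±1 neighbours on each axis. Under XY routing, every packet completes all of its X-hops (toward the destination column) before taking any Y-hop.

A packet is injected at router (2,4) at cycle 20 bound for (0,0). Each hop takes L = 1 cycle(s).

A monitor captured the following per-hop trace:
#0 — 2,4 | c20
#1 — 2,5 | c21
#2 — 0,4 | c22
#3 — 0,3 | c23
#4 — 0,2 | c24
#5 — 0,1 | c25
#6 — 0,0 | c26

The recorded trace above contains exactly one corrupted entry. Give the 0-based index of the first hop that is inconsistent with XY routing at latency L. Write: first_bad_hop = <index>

first_bad_hop = 1

  1: Δx=+0 Δy=+1 Δt=1 [BAD: Y-move but x=2≠0]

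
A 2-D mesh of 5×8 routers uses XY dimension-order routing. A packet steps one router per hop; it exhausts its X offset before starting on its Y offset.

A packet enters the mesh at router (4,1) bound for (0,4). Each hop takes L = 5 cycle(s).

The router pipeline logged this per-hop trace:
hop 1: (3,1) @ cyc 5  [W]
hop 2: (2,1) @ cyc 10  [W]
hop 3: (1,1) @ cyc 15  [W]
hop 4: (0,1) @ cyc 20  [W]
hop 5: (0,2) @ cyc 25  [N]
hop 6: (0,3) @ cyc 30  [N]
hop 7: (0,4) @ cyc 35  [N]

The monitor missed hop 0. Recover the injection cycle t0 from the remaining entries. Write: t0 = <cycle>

t0 = 0

At hop 1 the cycle is 5; in general cyc_k = t0 + kL.
t0 = cyc[1] − L = 5 − 5 = 0.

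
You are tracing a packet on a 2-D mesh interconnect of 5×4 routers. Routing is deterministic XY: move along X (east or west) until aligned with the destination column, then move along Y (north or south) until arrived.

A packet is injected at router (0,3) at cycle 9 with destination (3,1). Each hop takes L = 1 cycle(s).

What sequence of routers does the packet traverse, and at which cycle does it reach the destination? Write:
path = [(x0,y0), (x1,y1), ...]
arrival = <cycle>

[0] x=0 y=3 t=9
[1] x=1 y=3 t=10 →E
[2] x=2 y=3 t=11 →E
[3] x=3 y=3 t=12 →E
[4] x=3 y=2 t=13 →S
[5] x=3 y=1 t=14 →S

path = [(0,3), (1,3), (2,3), (3,3), (3,2), (3,1)]
arrival = 14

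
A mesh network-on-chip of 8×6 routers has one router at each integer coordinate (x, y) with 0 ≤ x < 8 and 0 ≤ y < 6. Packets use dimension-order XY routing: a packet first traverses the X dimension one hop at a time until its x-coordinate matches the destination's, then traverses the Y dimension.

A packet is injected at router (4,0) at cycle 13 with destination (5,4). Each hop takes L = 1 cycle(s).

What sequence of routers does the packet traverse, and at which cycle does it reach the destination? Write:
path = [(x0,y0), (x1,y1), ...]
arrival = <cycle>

path = [(4,0), (5,0), (5,1), (5,2), (5,3), (5,4)]
arrival = 18

#0 — 4,0 | c13
#1 — 5,0 | c14 | E
#2 — 5,1 | c15 | N
#3 — 5,2 | c16 | N
#4 — 5,3 | c17 | N
#5 — 5,4 | c18 | N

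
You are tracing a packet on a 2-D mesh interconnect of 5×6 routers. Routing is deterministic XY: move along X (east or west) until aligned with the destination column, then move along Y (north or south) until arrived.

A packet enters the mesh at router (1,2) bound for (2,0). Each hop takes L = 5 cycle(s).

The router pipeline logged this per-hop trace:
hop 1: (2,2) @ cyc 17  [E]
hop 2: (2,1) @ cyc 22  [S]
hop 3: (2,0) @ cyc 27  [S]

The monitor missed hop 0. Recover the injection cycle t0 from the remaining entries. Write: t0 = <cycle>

cyc[1] = 17 and cyc[k] = t0 + k·L for every k.
t0 = cyc[1] − L = 17 − 5 = 12.

t0 = 12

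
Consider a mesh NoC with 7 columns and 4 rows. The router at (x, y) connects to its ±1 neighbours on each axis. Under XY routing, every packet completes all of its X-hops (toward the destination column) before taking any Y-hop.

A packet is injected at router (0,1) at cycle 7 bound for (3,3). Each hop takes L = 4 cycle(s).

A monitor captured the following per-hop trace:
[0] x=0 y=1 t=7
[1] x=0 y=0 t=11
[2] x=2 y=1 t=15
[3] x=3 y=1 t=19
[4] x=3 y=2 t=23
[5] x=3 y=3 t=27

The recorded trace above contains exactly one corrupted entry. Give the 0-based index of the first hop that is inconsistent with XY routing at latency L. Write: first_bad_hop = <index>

[1] (+0,-1) / 4c ⇒ BAD: Y-move but x=0≠3

first_bad_hop = 1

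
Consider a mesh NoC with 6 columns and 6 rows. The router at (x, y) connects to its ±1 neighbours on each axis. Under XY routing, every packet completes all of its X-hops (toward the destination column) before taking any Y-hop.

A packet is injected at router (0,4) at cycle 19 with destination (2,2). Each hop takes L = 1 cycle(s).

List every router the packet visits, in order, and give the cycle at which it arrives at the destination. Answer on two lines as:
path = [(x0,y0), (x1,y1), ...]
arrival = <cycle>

[0] x=0 y=4 t=19
[1] x=1 y=4 t=20 →E
[2] x=2 y=4 t=21 →E
[3] x=2 y=3 t=22 →S
[4] x=2 y=2 t=23 →S

path = [(0,4), (1,4), (2,4), (2,3), (2,2)]
arrival = 23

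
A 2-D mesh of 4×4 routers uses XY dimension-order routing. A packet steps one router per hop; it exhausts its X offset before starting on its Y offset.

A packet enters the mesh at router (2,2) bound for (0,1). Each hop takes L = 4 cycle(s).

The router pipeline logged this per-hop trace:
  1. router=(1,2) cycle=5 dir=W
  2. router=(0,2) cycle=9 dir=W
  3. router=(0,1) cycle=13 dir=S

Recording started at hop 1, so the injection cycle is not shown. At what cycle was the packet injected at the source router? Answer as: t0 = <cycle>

t0 = 1

The first recorded entry is hop 1 at cycle 5.
t0 = cyc[1] − L = 5 − 4 = 1.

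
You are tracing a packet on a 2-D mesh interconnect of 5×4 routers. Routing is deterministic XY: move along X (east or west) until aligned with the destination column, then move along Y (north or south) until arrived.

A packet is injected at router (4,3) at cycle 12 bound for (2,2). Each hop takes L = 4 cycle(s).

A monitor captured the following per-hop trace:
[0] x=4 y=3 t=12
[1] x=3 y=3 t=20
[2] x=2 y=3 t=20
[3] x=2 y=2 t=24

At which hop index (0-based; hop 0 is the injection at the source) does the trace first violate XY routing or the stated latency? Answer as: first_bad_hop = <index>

  1: Δx=-1 Δy=+0 Δt=8 [BAD: Δcyc=8≠L]

first_bad_hop = 1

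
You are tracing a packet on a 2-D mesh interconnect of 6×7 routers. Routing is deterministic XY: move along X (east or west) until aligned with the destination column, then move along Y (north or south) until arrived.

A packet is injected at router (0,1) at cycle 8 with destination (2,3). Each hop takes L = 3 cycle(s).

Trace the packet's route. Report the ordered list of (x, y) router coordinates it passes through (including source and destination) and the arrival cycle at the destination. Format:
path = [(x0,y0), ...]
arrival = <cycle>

path = [(0,1), (1,1), (2,1), (2,2), (2,3)]
arrival = 20

  0. router=(0,1) cycle=8 (inject)
  1. router=(1,1) cycle=11 dir=E
  2. router=(2,1) cycle=14 dir=E
  3. router=(2,2) cycle=17 dir=N
  4. router=(2,3) cycle=20 dir=N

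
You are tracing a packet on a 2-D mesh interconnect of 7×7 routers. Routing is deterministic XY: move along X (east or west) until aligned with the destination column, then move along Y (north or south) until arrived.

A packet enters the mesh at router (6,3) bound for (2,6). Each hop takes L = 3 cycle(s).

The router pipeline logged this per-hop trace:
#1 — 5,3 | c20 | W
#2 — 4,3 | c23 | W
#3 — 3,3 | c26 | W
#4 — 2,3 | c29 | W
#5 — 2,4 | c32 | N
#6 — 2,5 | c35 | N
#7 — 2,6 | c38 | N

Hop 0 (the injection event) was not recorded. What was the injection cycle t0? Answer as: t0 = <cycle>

The first recorded entry is hop 1 at cycle 20.
So t0 = 20 − 1·3 = 17.

t0 = 17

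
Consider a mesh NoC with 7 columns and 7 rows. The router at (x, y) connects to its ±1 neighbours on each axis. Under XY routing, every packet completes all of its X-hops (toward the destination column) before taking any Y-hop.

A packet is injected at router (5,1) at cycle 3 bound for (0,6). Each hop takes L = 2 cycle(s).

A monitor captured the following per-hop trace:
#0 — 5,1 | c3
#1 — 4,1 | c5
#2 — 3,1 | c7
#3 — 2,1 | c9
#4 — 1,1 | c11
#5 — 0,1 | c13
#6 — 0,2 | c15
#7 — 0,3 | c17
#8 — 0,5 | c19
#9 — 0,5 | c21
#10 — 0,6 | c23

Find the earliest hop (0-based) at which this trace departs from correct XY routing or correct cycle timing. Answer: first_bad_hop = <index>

first_bad_hop = 8

hop 1: step (-1,+0), +2 cyc — ok
hop 2: step (-1,+0), +2 cyc — ok
hop 3: step (-1,+0), +2 cyc — ok
hop 4: step (-1,+0), +2 cyc — ok
hop 5: step (-1,+0), +2 cyc — ok
hop 6: step (+0,+1), +2 cyc — ok
hop 7: step (+0,+1), +2 cyc — ok
hop 8: step (+0,+2), +2 cyc — BAD: non-unit step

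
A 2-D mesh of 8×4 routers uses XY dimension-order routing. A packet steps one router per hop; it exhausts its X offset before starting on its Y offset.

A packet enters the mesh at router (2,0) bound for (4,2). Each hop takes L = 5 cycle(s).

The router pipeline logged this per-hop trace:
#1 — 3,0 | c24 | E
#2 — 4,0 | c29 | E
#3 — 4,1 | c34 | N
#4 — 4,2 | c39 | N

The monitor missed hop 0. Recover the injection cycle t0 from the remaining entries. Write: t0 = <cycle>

The first recorded entry is hop 1 at cycle 24.
So t0 = 24 − 1·5 = 19.

t0 = 19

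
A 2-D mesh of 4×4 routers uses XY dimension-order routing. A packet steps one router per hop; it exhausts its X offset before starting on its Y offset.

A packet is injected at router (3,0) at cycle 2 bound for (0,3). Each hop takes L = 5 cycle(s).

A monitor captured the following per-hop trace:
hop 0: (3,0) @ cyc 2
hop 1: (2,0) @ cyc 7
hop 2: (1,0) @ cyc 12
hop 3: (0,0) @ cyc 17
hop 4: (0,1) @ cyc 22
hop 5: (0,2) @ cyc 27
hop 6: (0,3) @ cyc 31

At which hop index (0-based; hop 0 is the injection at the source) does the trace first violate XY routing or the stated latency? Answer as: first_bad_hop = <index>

first_bad_hop = 6

check 1→ d=(-1,0) cyc+5: ok
check 2→ d=(-1,0) cyc+5: ok
check 3→ d=(-1,0) cyc+5: ok
check 4→ d=(0,1) cyc+5: ok
check 5→ d=(0,1) cyc+5: ok
check 6→ d=(0,1) cyc+4: BAD: Δcyc=4≠L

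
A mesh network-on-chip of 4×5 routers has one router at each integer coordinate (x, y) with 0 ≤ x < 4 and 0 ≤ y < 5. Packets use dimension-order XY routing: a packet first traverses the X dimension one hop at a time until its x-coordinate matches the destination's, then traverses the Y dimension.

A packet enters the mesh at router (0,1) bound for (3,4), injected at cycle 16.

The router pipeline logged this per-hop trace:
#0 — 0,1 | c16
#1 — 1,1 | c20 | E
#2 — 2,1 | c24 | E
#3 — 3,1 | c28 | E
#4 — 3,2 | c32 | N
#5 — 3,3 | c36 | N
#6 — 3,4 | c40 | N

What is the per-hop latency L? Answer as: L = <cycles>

L = 4

From hop 0 (16) to hop 1 (20): +4 cycles.
Each hop adds L, hence L = 4.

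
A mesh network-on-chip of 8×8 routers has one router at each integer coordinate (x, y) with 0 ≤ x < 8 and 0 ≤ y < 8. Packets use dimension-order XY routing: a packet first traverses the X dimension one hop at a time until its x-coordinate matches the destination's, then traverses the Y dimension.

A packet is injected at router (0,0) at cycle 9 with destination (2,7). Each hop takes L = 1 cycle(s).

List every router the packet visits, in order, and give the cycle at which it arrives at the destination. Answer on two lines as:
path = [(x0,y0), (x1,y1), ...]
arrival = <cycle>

#0 — 0,0 | c9
#1 — 1,0 | c10 | E
#2 — 2,0 | c11 | E
#3 — 2,1 | c12 | N
#4 — 2,2 | c13 | N
#5 — 2,3 | c14 | N
#6 — 2,4 | c15 | N
#7 — 2,5 | c16 | N
#8 — 2,6 | c17 | N
#9 — 2,7 | c18 | N

path = [(0,0), (1,0), (2,0), (2,1), (2,2), (2,3), (2,4), (2,5), (2,6), (2,7)]
arrival = 18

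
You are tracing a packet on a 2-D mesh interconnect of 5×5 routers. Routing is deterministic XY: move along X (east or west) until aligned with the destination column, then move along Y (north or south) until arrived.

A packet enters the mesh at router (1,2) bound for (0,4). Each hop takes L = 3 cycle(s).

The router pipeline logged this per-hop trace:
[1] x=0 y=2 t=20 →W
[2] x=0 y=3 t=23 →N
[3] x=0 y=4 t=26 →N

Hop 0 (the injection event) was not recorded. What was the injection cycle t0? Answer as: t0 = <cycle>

t0 = 17

cyc[1] = 20 and cyc[k] = t0 + k·L for every k.
Subtract one hop: t0 = 20 − 3 = 17.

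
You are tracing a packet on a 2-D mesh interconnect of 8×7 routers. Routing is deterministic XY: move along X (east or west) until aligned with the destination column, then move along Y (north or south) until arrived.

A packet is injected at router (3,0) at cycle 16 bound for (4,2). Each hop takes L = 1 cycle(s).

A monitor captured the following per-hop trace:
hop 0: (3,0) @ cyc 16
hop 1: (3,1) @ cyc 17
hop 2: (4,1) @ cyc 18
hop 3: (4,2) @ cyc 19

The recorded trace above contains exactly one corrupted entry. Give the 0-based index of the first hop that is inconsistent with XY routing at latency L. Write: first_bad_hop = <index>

  1: Δx=+0 Δy=+1 Δt=1 [BAD: Y-move but x=3≠4]

first_bad_hop = 1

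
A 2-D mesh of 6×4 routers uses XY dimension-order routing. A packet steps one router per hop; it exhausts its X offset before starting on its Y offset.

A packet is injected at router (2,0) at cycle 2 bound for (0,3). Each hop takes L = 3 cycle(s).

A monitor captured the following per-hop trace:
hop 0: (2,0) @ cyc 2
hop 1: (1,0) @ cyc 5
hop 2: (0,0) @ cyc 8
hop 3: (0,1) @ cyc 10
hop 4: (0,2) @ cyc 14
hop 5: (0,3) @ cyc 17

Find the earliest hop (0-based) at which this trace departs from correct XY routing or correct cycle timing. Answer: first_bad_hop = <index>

hop 1: step (-1,+0), +3 cyc — ok
hop 2: step (-1,+0), +3 cyc — ok
hop 3: step (+0,+1), +2 cyc — BAD: Δcyc=2≠L

first_bad_hop = 3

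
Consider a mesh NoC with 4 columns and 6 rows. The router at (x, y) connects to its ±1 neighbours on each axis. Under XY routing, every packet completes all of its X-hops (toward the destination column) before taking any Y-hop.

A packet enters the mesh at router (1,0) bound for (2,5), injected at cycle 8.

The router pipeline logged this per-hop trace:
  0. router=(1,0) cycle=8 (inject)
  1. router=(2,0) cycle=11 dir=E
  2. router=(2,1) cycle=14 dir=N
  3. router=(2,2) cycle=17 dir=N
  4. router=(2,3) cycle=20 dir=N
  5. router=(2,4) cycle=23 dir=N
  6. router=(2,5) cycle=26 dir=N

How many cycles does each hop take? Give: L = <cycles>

Δcyc across hop 0→1: 11 − 8 = 3.
Per-hop latency L = Δcyc = 3.

L = 3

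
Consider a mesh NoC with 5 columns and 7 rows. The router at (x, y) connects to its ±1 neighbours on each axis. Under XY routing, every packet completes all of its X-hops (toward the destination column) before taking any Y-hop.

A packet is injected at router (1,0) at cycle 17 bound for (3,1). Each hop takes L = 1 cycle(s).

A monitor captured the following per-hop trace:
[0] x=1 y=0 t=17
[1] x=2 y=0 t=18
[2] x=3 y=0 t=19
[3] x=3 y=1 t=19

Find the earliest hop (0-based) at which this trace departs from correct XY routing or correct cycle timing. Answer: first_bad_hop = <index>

first_bad_hop = 3

[1] (+1,+0) / 1c ⇒ ok
[2] (+1,+0) / 1c ⇒ ok
[3] (+0,+1) / 0c ⇒ BAD: Δcyc=0≠L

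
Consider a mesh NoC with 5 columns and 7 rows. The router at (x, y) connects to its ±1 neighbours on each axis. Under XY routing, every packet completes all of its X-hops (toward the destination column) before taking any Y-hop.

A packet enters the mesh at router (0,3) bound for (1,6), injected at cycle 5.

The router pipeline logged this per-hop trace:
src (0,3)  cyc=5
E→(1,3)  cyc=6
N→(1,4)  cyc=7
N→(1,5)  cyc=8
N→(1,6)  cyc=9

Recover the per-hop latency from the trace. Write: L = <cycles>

From hop 0 (5) to hop 1 (6): +1 cycles.
One hop costs L cycles, so L = 1.

L = 1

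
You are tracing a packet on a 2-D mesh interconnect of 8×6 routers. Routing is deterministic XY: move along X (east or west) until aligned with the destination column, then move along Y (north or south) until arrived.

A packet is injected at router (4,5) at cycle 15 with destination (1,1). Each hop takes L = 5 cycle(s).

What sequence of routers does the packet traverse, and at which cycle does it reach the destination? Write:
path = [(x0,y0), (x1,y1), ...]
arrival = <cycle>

path = [(4,5), (3,5), (2,5), (1,5), (1,4), (1,3), (1,2), (1,1)]
arrival = 50

src (4,5)  cyc=15
W→(3,5)  cyc=20
W→(2,5)  cyc=25
W→(1,5)  cyc=30
S→(1,4)  cyc=35
S→(1,3)  cyc=40
S→(1,2)  cyc=45
S→(1,1)  cyc=50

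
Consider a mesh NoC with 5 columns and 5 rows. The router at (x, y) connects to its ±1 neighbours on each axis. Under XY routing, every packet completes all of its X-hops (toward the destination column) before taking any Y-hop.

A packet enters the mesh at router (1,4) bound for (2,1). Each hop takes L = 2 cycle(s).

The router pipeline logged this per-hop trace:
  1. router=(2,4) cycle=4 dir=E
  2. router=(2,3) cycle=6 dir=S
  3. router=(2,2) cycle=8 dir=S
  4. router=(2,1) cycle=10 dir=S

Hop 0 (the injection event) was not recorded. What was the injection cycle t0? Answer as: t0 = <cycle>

t0 = 2

Hop 1 reached at cycle 4; hop k is at t0 + k·L.
Subtract one hop: t0 = 4 − 2 = 2.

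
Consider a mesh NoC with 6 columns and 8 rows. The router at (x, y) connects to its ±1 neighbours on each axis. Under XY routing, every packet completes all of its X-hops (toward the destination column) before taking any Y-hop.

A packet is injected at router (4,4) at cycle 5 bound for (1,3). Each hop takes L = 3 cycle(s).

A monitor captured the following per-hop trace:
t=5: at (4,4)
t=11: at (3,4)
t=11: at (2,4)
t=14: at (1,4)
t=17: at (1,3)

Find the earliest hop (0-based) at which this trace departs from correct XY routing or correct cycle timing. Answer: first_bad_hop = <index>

first_bad_hop = 1

  1: Δx=-1 Δy=+0 Δt=6 [BAD: Δcyc=6≠L]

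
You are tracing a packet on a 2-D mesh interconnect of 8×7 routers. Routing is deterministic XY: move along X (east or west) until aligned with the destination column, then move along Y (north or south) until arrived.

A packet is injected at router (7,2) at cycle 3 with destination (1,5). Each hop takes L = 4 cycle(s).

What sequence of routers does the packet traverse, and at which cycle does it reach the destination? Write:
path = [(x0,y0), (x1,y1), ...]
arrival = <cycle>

path = [(7,2), (6,2), (5,2), (4,2), (3,2), (2,2), (1,2), (1,3), (1,4), (1,5)]
arrival = 39

hop 0: (7,2) @ cyc 3
hop 1: (6,2) @ cyc 7  [W]
hop 2: (5,2) @ cyc 11  [W]
hop 3: (4,2) @ cyc 15  [W]
hop 4: (3,2) @ cyc 19  [W]
hop 5: (2,2) @ cyc 23  [W]
hop 6: (1,2) @ cyc 27  [W]
hop 7: (1,3) @ cyc 31  [N]
hop 8: (1,4) @ cyc 35  [N]
hop 9: (1,5) @ cyc 39  [N]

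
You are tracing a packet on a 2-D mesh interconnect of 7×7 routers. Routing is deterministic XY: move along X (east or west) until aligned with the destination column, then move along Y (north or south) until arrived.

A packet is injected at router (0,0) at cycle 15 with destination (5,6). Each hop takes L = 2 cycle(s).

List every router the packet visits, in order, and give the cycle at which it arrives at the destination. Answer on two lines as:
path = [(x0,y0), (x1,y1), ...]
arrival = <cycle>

path = [(0,0), (1,0), (2,0), (3,0), (4,0), (5,0), (5,1), (5,2), (5,3), (5,4), (5,5), (5,6)]
arrival = 37

hop 0: (0,0) @ cyc 15
hop 1: (1,0) @ cyc 17  [E]
hop 2: (2,0) @ cyc 19  [E]
hop 3: (3,0) @ cyc 21  [E]
hop 4: (4,0) @ cyc 23  [E]
hop 5: (5,0) @ cyc 25  [E]
hop 6: (5,1) @ cyc 27  [N]
hop 7: (5,2) @ cyc 29  [N]
hop 8: (5,3) @ cyc 31  [N]
hop 9: (5,4) @ cyc 33  [N]
hop 10: (5,5) @ cyc 35  [N]
hop 11: (5,6) @ cyc 37  [N]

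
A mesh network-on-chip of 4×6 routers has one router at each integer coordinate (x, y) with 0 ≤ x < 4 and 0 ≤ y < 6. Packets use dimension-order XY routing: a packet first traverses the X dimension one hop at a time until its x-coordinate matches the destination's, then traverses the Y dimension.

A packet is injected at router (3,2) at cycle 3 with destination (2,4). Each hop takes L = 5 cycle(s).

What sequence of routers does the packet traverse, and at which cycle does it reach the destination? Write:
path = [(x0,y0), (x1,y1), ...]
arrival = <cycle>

path = [(3,2), (2,2), (2,3), (2,4)]
arrival = 18

[0] x=3 y=2 t=3
[1] x=2 y=2 t=8 →W
[2] x=2 y=3 t=13 →N
[3] x=2 y=4 t=18 →N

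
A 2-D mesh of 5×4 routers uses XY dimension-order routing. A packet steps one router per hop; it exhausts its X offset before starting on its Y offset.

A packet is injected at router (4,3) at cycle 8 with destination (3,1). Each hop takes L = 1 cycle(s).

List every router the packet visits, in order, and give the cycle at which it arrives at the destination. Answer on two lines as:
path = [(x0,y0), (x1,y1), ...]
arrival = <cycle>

path = [(4,3), (3,3), (3,2), (3,1)]
arrival = 11

#0 — 4,3 | c8
#1 — 3,3 | c9 | W
#2 — 3,2 | c10 | S
#3 — 3,1 | c11 | S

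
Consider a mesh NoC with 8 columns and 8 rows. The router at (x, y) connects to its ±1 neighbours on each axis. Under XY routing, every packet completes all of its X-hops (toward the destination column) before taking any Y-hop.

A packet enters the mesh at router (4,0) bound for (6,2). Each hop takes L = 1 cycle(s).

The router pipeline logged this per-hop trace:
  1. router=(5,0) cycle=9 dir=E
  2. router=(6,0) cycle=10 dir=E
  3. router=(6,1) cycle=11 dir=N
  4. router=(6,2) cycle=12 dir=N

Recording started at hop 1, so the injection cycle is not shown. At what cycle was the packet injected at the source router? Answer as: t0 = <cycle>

t0 = 8

The first recorded entry is hop 1 at cycle 9.
t0 = cyc[1] − L = 9 − 1 = 8.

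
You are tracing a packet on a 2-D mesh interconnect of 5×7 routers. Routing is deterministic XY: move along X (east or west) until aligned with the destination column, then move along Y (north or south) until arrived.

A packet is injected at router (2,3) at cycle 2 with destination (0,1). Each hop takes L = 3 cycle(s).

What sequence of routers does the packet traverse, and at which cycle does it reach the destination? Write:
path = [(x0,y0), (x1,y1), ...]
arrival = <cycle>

path = [(2,3), (1,3), (0,3), (0,2), (0,1)]
arrival = 14

t=2: at (2,3)
t=5: at (1,3) after W
t=8: at (0,3) after W
t=11: at (0,2) after S
t=14: at (0,1) after S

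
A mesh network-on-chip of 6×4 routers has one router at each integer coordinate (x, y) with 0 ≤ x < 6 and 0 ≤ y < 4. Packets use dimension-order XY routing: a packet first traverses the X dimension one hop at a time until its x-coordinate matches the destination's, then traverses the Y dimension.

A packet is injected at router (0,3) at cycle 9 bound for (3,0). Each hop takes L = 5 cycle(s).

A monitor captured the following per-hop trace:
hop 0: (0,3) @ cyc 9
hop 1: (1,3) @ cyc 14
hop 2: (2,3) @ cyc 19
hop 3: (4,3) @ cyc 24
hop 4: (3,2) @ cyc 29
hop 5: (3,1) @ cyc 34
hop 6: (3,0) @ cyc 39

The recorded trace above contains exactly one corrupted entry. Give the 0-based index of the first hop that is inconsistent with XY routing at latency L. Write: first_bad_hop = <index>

first_bad_hop = 3

  1: Δx=+1 Δy=+0 Δt=5 [ok]
  2: Δx=+1 Δy=+0 Δt=5 [ok]
  3: Δx=+2 Δy=+0 Δt=5 [BAD: non-unit step]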